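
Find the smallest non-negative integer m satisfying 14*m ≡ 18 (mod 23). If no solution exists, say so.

21

gcd(14, 23) = 1, so a unique solution mod 23 exists.
14⁻¹ ≡ 5 (mod 23).
m ≡ 5*18 ≡ 21 (mod 23).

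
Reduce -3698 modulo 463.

6

-3698 = -8×463 + 6, so -3698 ≡ 6 (mod 463).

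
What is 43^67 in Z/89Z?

Using repeated squaring:
67 in binary is 1000011, i.e. 67 = 64 + 2 + 1.
43^1 ≡ 43 (mod 89)
43^2 ≡ 43^2 = 1849 ≡ 69 (mod 89)
43^4 ≡ 69^2 = 4761 ≡ 44 (mod 89)
43^8 ≡ 44^2 = 1936 ≡ 67 (mod 89)
43^16 ≡ 67^2 = 4489 ≡ 39 (mod 89)
43^32 ≡ 39^2 = 1521 ≡ 8 (mod 89)
43^64 ≡ 8^2 = 64 (mod 89)
43^67 = 43^64 × 43^2 × 43^1 ≡ 64 × 69 × 43 (mod 89).
Accumulate the product:
64 × 69 = 4416 ≡ 55
55 × 43 = 2365 ≡ 51

51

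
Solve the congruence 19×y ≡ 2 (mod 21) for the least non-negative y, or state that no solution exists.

20

gcd(19, 21) = 1, so a unique solution mod 21 exists.
19⁻¹ ≡ 10 (mod 21).
y ≡ 10×2 ≡ 20 (mod 21).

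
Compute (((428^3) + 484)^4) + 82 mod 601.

420

(428)^3 ≡ 499 (mod 601)
499 + 484 = 983 ≡ 382 (mod 601)
(382)^4 ≡ 338 (mod 601)
338 + 82 = 420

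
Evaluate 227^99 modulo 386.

261

By square-and-multiply:
99 in binary is 1100011, i.e. 99 = 64 + 32 + 2 + 1.
227^1 ≡ 227 (mod 386)
227^2 ≡ 227^2 = 51529 ≡ 191 (mod 386)
227^4 ≡ 191^2 = 36481 ≡ 197 (mod 386)
227^8 ≡ 197^2 = 38809 ≡ 209 (mod 386)
227^16 ≡ 209^2 = 43681 ≡ 63 (mod 386)
227^32 ≡ 63^2 = 3969 ≡ 109 (mod 386)
227^64 ≡ 109^2 = 11881 ≡ 301 (mod 386)
227^99 = 227^64 · 227^32 · 227^2 · 227^1 ≡ 301 · 109 · 191 · 227 (mod 386).
Accumulate the product:
301 · 109 = 32809 ≡ 385
385 · 191 = 73535 ≡ 195
195 · 227 = 44265 ≡ 261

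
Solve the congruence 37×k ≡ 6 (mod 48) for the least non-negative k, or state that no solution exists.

gcd(37, 48) = 1, so a unique solution mod 48 exists.
37⁻¹ ≡ 13 (mod 48).
k ≡ 13×6 ≡ 30 (mod 48).

30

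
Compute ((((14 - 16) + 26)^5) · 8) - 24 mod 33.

14 - 16 = -2 ≡ 31 (mod 33)
31 + 26 = 57 ≡ 24 (mod 33)
(24)^5 ≡ 21 (mod 33)
21 · 8 = 168 ≡ 3 (mod 33)
3 - 24 = -21 ≡ 12 (mod 33)

12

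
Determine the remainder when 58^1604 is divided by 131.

Compute successive squares:
1604 in binary is 11001000100, i.e. 1604 = 1024 + 512 + 64 + 4.
58^1 ≡ 58 (mod 131)
58^2 ≡ 58^2 = 3364 ≡ 89 (mod 131)
58^4 ≡ 89^2 = 7921 ≡ 61 (mod 131)
58^8 ≡ 61^2 = 3721 ≡ 53 (mod 131)
58^16 ≡ 53^2 = 2809 ≡ 58 (mod 131)
58^32 ≡ 58^2 = 3364 ≡ 89 (mod 131)
58^64 ≡ 89^2 = 7921 ≡ 61 (mod 131)
58^128 ≡ 61^2 = 3721 ≡ 53 (mod 131)
58^256 ≡ 53^2 = 2809 ≡ 58 (mod 131)
58^512 ≡ 58^2 = 3364 ≡ 89 (mod 131)
58^1024 ≡ 89^2 = 7921 ≡ 61 (mod 131)
58^1604 = 58^1024 · 58^512 · 58^64 · 58^4 ≡ 61 · 89 · 61 · 61 (mod 131).
Accumulate the product:
61 · 89 = 5429 ≡ 58
58 · 61 = 3538 ≡ 1
1 · 61 = 61

61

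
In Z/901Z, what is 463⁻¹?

829

Run the extended Euclidean algorithm:
901 = 1·463 + 438
463 = 1·438 + 25
438 = 17·25 + 13
25 = 1·13 + 12
13 = 1·12 + 1
12 = 12·1 + 0
gcd(463, 901) = 1, so the inverse exists.
Back-substitute for 1:
1 = 1·13 − 1·12
  = −1·25 + 2·13
  = 2·438 − 35·25
  = −35·463 + 37·438
  = 37·901 − 72·463
So 463⁻¹ ≡ −72 ≡ 829 (mod 901).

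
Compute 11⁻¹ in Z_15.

Run the extended Euclidean algorithm:
15 = 1·11 + 4
11 = 2·4 + 3
4 = 1·3 + 1
3 = 3·1 + 0
gcd(11, 15) = 1, so the inverse exists.
Back-substitute for 1:
1 = 1·4 − 1·3
  = −1·11 + 3·4
  = 3·15 − 4·11
So 11⁻¹ ≡ −4 ≡ 11 (mod 15).

11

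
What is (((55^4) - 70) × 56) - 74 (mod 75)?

31

(55)^4 ≡ 25 (mod 75)
25 - 70 = -45 ≡ 30 (mod 75)
30 × 56 = 1680 ≡ 30 (mod 75)
30 - 74 = -44 ≡ 31 (mod 75)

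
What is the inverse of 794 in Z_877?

560

877 = 1*794 + 83
794 = 9*83 + 47
83 = 1*47 + 36
47 = 1*36 + 11
36 = 3*11 + 3
11 = 3*3 + 2
3 = 1*2 + 1
2 = 2*1 + 0
gcd(794, 877) = 1, so the inverse exists.
Back-substitute for 1:
1 = 1*3 − 1*2
  = −1*11 + 4*3
  = 4*36 − 13*11
  = −13*47 + 17*36
  = 17*83 − 30*47
  = −30*794 + 287*83
  = 287*877 − 317*794
So 794⁻¹ ≡ −317 ≡ 560 (mod 877).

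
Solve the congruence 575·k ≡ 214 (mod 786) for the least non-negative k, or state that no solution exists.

gcd(575, 786) = 1, so a unique solution mod 786 exists.
575⁻¹ ≡ 149 (mod 786).
k ≡ 149·214 ≡ 446 (mod 786).

446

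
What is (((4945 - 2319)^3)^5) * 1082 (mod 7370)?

4945 - 2319 = 2626
(2626)^3 ≡ 1326 (mod 7370)
(1326)^5 ≡ 186 (mod 7370)
186 * 1082 = 201252 ≡ 2262 (mod 7370)

2262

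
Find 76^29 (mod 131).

By square-and-multiply:
29 in binary is 11101, i.e. 29 = 16 + 8 + 4 + 1.
76^1 ≡ 76 (mod 131)
76^2 ≡ 76^2 = 5776 ≡ 12 (mod 131)
76^4 ≡ 12^2 = 144 ≡ 13 (mod 131)
76^8 ≡ 13^2 = 169 ≡ 38 (mod 131)
76^16 ≡ 38^2 = 1444 ≡ 3 (mod 131)
76^29 = 76^16 * 76^8 * 76^4 * 76^1 ≡ 3 * 38 * 13 * 76 (mod 131).
Accumulate the product:
3 * 38 = 114
114 * 13 = 1482 ≡ 41
41 * 76 = 3116 ≡ 103

103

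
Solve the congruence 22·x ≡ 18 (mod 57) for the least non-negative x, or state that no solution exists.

gcd(22, 57) = 1, so a unique solution mod 57 exists.
22⁻¹ ≡ 13 (mod 57).
x ≡ 13·18 ≡ 6 (mod 57).

6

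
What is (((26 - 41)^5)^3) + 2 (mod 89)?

26 - 41 = -15 ≡ 74 (mod 89)
(74)^5 ≡ 62 (mod 89)
(62)^3 ≡ 75 (mod 89)
75 + 2 = 77

77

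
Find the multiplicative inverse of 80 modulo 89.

79

By the extended Euclidean algorithm:
89 = 1×80 + 9
80 = 8×9 + 8
9 = 1×8 + 1
8 = 8×1 + 0
gcd(80, 89) = 1, so the inverse exists.
Back-substitute for 1:
1 = 1×9 − 1×8
  = −1×80 + 9×9
  = 9×89 − 10×80
So 80⁻¹ ≡ −10 ≡ 79 (mod 89).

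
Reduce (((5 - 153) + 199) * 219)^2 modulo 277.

5 - 153 = -148 ≡ 129 (mod 277)
129 + 199 = 328 ≡ 51 (mod 277)
51 * 219 = 11169 ≡ 89 (mod 277)
(89)^2 ≡ 165 (mod 277)

165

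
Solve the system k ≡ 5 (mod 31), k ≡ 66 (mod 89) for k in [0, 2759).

2113

31⁻¹ mod 89: 31*23 ≡ 1 (mod 89), so 31⁻¹ ≡ 23.
k = 5 + 31*((66 − 5)*23 mod 89) = 5 + 31*68 = 2113.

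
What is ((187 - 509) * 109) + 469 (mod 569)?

80

187 - 509 = -322 ≡ 247 (mod 569)
247 * 109 = 26923 ≡ 180 (mod 569)
180 + 469 = 649 ≡ 80 (mod 569)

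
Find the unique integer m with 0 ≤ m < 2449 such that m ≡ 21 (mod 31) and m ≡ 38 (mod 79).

2408

31⁻¹ mod 79: 31×51 ≡ 1 (mod 79), so 31⁻¹ ≡ 51.
m = 21 + 31×((38 − 21)×51 mod 79) = 21 + 31×77 = 2408.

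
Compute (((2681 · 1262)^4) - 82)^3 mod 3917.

3114

2681 · 1262 = 3383422 ≡ 3051 (mod 3917)
(3051)^4 ≡ 1786 (mod 3917)
1786 - 82 = 1704
(1704)^3 ≡ 3114 (mod 3917)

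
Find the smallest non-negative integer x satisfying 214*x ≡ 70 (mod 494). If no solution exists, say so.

185

gcd(214, 494) = 2, and 2 | 70, so solutions exist.
Divide through by 2: 107*x ≡ 35 (mod 247).
107⁻¹ ≡ 217 (mod 247).
x ≡ 217*35 ≡ 185 (mod 247).
The smallest non-negative solution is x = 185.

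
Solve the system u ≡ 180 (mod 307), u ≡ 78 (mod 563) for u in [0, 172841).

171793

307⁻¹ mod 563: 307*552 ≡ 1 (mod 563), so 307⁻¹ ≡ 552.
u = 180 + 307*((78 − 180)*552 mod 563) = 180 + 307*559 = 171793.
Check: 171793 mod 307 = 180, 171793 mod 563 = 78. ✓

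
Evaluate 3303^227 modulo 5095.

227 in binary is 11100011, i.e. 227 = 128 + 64 + 32 + 2 + 1.
3303^1 ≡ 3303 (mod 5095)
3303^2 ≡ 3303^2 = 10909809 ≡ 1414 (mod 5095)
3303^4 ≡ 1414^2 = 1999396 ≡ 2156 (mod 5095)
3303^8 ≡ 2156^2 = 4648336 ≡ 1696 (mod 5095)
3303^16 ≡ 1696^2 = 2876416 ≡ 2836 (mod 5095)
3303^32 ≡ 2836^2 = 8042896 ≡ 2986 (mod 5095)
3303^64 ≡ 2986^2 = 8916196 ≡ 5041 (mod 5095)
3303^128 ≡ 5041^2 = 25411681 ≡ 2916 (mod 5095)
3303^227 = 3303^128 * 3303^64 * 3303^32 * 3303^2 * 3303^1 ≡ 2916 * 5041 * 2986 * 1414 * 3303 (mod 5095).
Accumulate the product:
2916 * 5041 = 14699556 ≡ 481
481 * 2986 = 1436266 ≡ 4571
4571 * 1414 = 6463394 ≡ 2934
2934 * 3303 = 9691002 ≡ 312

312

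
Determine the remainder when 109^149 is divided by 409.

75

149 in binary is 10010101, i.e. 149 = 128 + 16 + 4 + 1.
109^1 ≡ 109 (mod 409)
109^2 ≡ 109^2 = 11881 ≡ 20 (mod 409)
109^4 ≡ 20^2 = 400 (mod 409)
109^8 ≡ 400^2 = 160000 ≡ 81 (mod 409)
109^16 ≡ 81^2 = 6561 ≡ 17 (mod 409)
109^32 ≡ 17^2 = 289 (mod 409)
109^64 ≡ 289^2 = 83521 ≡ 85 (mod 409)
109^128 ≡ 85^2 = 7225 ≡ 272 (mod 409)
109^149 = 109^128 · 109^16 · 109^4 · 109^1 ≡ 272 · 17 · 400 · 109 (mod 409).
Accumulate the product:
272 · 17 = 4624 ≡ 125
125 · 400 = 50000 ≡ 102
102 · 109 = 11118 ≡ 75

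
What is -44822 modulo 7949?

2872

-44822 = -6*7949 + 2872, so -44822 ≡ 2872 (mod 7949).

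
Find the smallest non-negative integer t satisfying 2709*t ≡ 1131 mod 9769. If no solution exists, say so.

1991

gcd(2709, 9769) = 1, so a unique solution mod 9769 exists.
2709⁻¹ ≡ 8121 (mod 9769).
t ≡ 8121*1131 ≡ 1991 (mod 9769).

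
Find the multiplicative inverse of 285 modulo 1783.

1270

Apply the Euclidean algorithm and back-substitute:
1783 = 6×285 + 73
285 = 3×73 + 66
73 = 1×66 + 7
66 = 9×7 + 3
7 = 2×3 + 1
3 = 3×1 + 0
gcd(285, 1783) = 1, so the inverse exists.
Back-substitute for 1:
1 = 1×7 − 2×3
  = −2×66 + 19×7
  = 19×73 − 21×66
  = −21×285 + 82×73
  = 82×1783 − 513×285
So 285⁻¹ ≡ −513 ≡ 1270 (mod 1783).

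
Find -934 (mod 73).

-934 = -13*73 + 15, so -934 ≡ 15 (mod 73).

15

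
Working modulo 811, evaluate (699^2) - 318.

61

(699)^2 ≡ 379 (mod 811)
379 - 318 = 61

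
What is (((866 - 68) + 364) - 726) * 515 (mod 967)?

866 - 68 = 798
798 + 364 = 1162 ≡ 195 (mod 967)
195 - 726 = -531 ≡ 436 (mod 967)
436 * 515 = 224540 ≡ 196 (mod 967)

196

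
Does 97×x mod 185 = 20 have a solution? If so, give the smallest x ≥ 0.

25

gcd(97, 185) = 1, so a unique solution mod 185 exists.
97⁻¹ ≡ 103 (mod 185).
x ≡ 103×20 ≡ 25 (mod 185).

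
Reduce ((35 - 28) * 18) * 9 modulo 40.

35 - 28 = 7
7 * 18 = 126 ≡ 6 (mod 40)
6 * 9 = 54 ≡ 14 (mod 40)

14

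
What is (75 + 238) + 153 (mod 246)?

220

75 + 238 = 313 ≡ 67 (mod 246)
67 + 153 = 220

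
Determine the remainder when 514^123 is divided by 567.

244

By square-and-multiply:
123 in binary is 1111011, i.e. 123 = 64 + 32 + 16 + 8 + 2 + 1.
514^1 ≡ 514 (mod 567)
514^2 ≡ 514^2 = 264196 ≡ 541 (mod 567)
514^4 ≡ 541^2 = 292681 ≡ 109 (mod 567)
514^8 ≡ 109^2 = 11881 ≡ 541 (mod 567)
514^16 ≡ 541^2 = 292681 ≡ 109 (mod 567)
514^32 ≡ 109^2 = 11881 ≡ 541 (mod 567)
514^64 ≡ 541^2 = 292681 ≡ 109 (mod 567)
514^123 = 514^64 · 514^32 · 514^16 · 514^8 · 514^2 · 514^1 ≡ 109 · 541 · 109 · 541 · 541 · 514 (mod 567).
Accumulate the product:
109 · 541 = 58969 ≡ 1
1 · 109 = 109
109 · 541 = 58969 ≡ 1
1 · 541 = 541
541 · 514 = 278074 ≡ 244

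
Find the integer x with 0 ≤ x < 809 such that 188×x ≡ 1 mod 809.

Run the extended Euclidean algorithm:
809 = 4×188 + 57
188 = 3×57 + 17
57 = 3×17 + 6
17 = 2×6 + 5
6 = 1×5 + 1
5 = 5×1 + 0
gcd(188, 809) = 1, so the inverse exists.
Back-substitute for 1:
1 = 1×6 − 1×5
  = −1×17 + 3×6
  = 3×57 − 10×17
  = −10×188 + 33×57
  = 33×809 − 142×188
So 188⁻¹ ≡ −142 ≡ 667 (mod 809).

667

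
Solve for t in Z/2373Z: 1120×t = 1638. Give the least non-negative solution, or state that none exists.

gcd(1120, 2373) = 7, and 7 | 1638, so solutions exist.
Divide through by 7: 160×t ≡ 234 (mod 339).
160⁻¹ ≡ 214 (mod 339).
t ≡ 214×234 ≡ 243 (mod 339).
The smallest non-negative solution is t = 243.

243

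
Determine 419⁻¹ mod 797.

175

Apply the Euclidean algorithm and back-substitute:
797 = 1×419 + 378
419 = 1×378 + 41
378 = 9×41 + 9
41 = 4×9 + 5
9 = 1×5 + 4
5 = 1×4 + 1
4 = 4×1 + 0
gcd(419, 797) = 1, so the inverse exists.
Bézout: 1 = −92×797 + 175×419.
So 419⁻¹ ≡ 175 (mod 797).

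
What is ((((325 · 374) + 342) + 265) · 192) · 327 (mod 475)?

325 · 374 = 121550 ≡ 425 (mod 475)
425 + 342 = 767 ≡ 292 (mod 475)
292 + 265 = 557 ≡ 82 (mod 475)
82 · 192 = 15744 ≡ 69 (mod 475)
69 · 327 = 22563 ≡ 238 (mod 475)

238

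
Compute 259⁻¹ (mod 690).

349

Run the extended Euclidean algorithm:
690 = 2*259 + 172
259 = 1*172 + 87
172 = 1*87 + 85
87 = 1*85 + 2
85 = 42*2 + 1
2 = 2*1 + 0
gcd(259, 690) = 1, so the inverse exists.
Bézout: 1 = 128*690 − 341*259.
So 259⁻¹ ≡ −341 ≡ 349 (mod 690).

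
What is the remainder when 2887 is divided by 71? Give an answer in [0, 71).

47

2887 = 40·71 + 47, so 2887 ≡ 47 (mod 71).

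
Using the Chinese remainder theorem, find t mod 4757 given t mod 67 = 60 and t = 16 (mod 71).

797

67⁻¹ mod 71: 67×53 ≡ 1 (mod 71), so 67⁻¹ ≡ 53.
t = 60 + 67×((16 − 60)×53 mod 71) = 60 + 67×11 = 797.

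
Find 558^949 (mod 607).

278

Using repeated squaring:
949 in binary is 1110110101, i.e. 949 = 512 + 256 + 128 + 32 + 16 + 4 + 1.
558^1 ≡ 558 (mod 607)
558^2 ≡ 558^2 = 311364 ≡ 580 (mod 607)
558^4 ≡ 580^2 = 336400 ≡ 122 (mod 607)
558^8 ≡ 122^2 = 14884 ≡ 316 (mod 607)
558^16 ≡ 316^2 = 99856 ≡ 308 (mod 607)
558^32 ≡ 308^2 = 94864 ≡ 172 (mod 607)
558^64 ≡ 172^2 = 29584 ≡ 448 (mod 607)
558^128 ≡ 448^2 = 200704 ≡ 394 (mod 607)
558^256 ≡ 394^2 = 155236 ≡ 451 (mod 607)
558^512 ≡ 451^2 = 203401 ≡ 56 (mod 607)
558^949 = 558^512 * 558^256 * 558^128 * 558^32 * 558^16 * 558^4 * 558^1 ≡ 56 * 451 * 394 * 172 * 308 * 122 * 558 (mod 607).
Accumulate the product:
56 * 451 = 25256 ≡ 369
369 * 394 = 145386 ≡ 313
313 * 172 = 53836 ≡ 420
420 * 308 = 129360 ≡ 69
69 * 122 = 8418 ≡ 527
527 * 558 = 294066 ≡ 278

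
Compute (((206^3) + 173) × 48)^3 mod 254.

10

(206)^3 ≡ 152 (mod 254)
152 + 173 = 325 ≡ 71 (mod 254)
71 × 48 = 3408 ≡ 106 (mod 254)
(106)^3 ≡ 10 (mod 254)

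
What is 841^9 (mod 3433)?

2032

By square-and-multiply:
9 in binary is 1001, i.e. 9 = 8 + 1.
841^1 ≡ 841 (mod 3433)
841^2 ≡ 841^2 = 707281 ≡ 83 (mod 3433)
841^4 ≡ 83^2 = 6889 ≡ 23 (mod 3433)
841^8 ≡ 23^2 = 529 (mod 3433)
841^9 = 841^8 · 841^1 ≡ 529 · 841 (mod 3433).
529 · 841 = 444889 ≡ 2032 (mod 3433).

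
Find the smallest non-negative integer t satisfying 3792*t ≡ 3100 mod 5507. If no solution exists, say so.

gcd(3792, 5507) = 1, so a unique solution mod 5507 exists.
3792⁻¹ ≡ 2145 (mod 5507).
t ≡ 2145*3100 ≡ 2551 (mod 5507).

2551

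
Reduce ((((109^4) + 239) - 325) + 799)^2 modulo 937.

(109)^4 ≡ 48 (mod 937)
48 + 239 = 287
287 - 325 = -38 ≡ 899 (mod 937)
899 + 799 = 1698 ≡ 761 (mod 937)
(761)^2 ≡ 55 (mod 937)

55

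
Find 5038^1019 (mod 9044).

4000

By square-and-multiply:
5038^1 ≡ 5038 (mod 9044)
5038^2 ≡ 5038^2 = 25381444 ≡ 3980 (mod 9044)
5038^4 ≡ 3980^2 = 15840400 ≡ 4356 (mod 9044)
5038^8 ≡ 4356^2 = 18974736 ≡ 424 (mod 9044)
5038^16 ≡ 424^2 = 179776 ≡ 7940 (mod 9044)
5038^32 ≡ 7940^2 = 63043600 ≡ 6920 (mod 9044)
5038^64 ≡ 6920^2 = 47886400 ≡ 7464 (mod 9044)
5038^128 ≡ 7464^2 = 55711296 ≡ 256 (mod 9044)
5038^256 ≡ 256^2 = 65536 ≡ 2228 (mod 9044)
5038^512 ≡ 2228^2 = 4963984 ≡ 7872 (mod 9044)
5038^1019 = 5038^512 * 5038^256 * 5038^128 * 5038^64 * 5038^32 * 5038^16 * 5038^8 * 5038^2 * 5038^1 ≡ 7872 * 2228 * 256 * 7464 * 6920 * 7940 * 424 * 3980 * 5038 (mod 9044).
Accumulate the product:
7872 * 2228 = 17538816 ≡ 2500
2500 * 256 = 640000 ≡ 6920
6920 * 7464 = 51650880 ≡ 596
596 * 6920 = 4124320 ≡ 256
256 * 7940 = 2032640 ≡ 6784
6784 * 424 = 2876416 ≡ 424
424 * 3980 = 1687520 ≡ 5336
5336 * 5038 = 26882768 ≡ 4000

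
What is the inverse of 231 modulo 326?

175

Run the extended Euclidean algorithm:
326 = 1·231 + 95
231 = 2·95 + 41
95 = 2·41 + 13
41 = 3·13 + 2
13 = 6·2 + 1
2 = 2·1 + 0
gcd(231, 326) = 1, so the inverse exists.
Bézout: 1 = 107·326 − 151·231.
So 231⁻¹ ≡ −151 ≡ 175 (mod 326).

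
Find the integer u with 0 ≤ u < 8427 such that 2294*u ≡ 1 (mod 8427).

5558

8427 = 3×2294 + 1545
2294 = 1×1545 + 749
1545 = 2×749 + 47
749 = 15×47 + 44
47 = 1×44 + 3
44 = 14×3 + 2
3 = 1×2 + 1
2 = 2×1 + 0
gcd(2294, 8427) = 1, so the inverse exists.
Bézout: 1 = 781×8427 − 2869×2294.
So 2294⁻¹ ≡ −2869 ≡ 5558 (mod 8427).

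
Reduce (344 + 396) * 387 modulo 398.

344 + 396 = 740 ≡ 342 (mod 398)
342 * 387 = 132354 ≡ 218 (mod 398)

218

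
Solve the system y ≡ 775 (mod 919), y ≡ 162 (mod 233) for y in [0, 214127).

919⁻¹ mod 233: 919·215 ≡ 1 (mod 233), so 919⁻¹ ≡ 215.
y = 775 + 919·((162 − 775)·215 mod 233) = 775 + 919·83 = 77052.
Check: 77052 mod 919 = 775, 77052 mod 233 = 162. ✓

77052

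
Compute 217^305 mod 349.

Using repeated squaring:
217^1 ≡ 217 (mod 349)
217^2 ≡ 217^2 = 47089 ≡ 323 (mod 349)
217^4 ≡ 323^2 = 104329 ≡ 327 (mod 349)
217^8 ≡ 327^2 = 106929 ≡ 135 (mod 349)
217^16 ≡ 135^2 = 18225 ≡ 77 (mod 349)
217^32 ≡ 77^2 = 5929 ≡ 345 (mod 349)
217^64 ≡ 345^2 = 119025 ≡ 16 (mod 349)
217^128 ≡ 16^2 = 256 (mod 349)
217^256 ≡ 256^2 = 65536 ≡ 273 (mod 349)
217^305 = 217^256 · 217^32 · 217^16 · 217^1 ≡ 273 · 345 · 77 · 217 (mod 349).
Accumulate the product:
273 · 345 = 94185 ≡ 304
304 · 77 = 23408 ≡ 25
25 · 217 = 5425 ≡ 190

190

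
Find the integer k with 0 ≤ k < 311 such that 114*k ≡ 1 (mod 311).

281

311 = 2×114 + 83
114 = 1×83 + 31
83 = 2×31 + 21
31 = 1×21 + 10
21 = 2×10 + 1
10 = 10×1 + 0
gcd(114, 311) = 1, so the inverse exists.
Back-substitute for 1:
1 = 1×21 − 2×10
  = −2×31 + 3×21
  = 3×83 − 8×31
  = −8×114 + 11×83
  = 11×311 − 30×114
So 114⁻¹ ≡ −30 ≡ 281 (mod 311).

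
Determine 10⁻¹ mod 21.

Run the extended Euclidean algorithm:
21 = 2·10 + 1
10 = 10·1 + 0
gcd(10, 21) = 1, so the inverse exists.
Back-substitute for 1:
1 = 1·21 − 2·10
So 10⁻¹ ≡ −2 ≡ 19 (mod 21).

19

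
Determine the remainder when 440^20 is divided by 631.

By square-and-multiply:
20 in binary is 10100, i.e. 20 = 16 + 4.
440^1 ≡ 440 (mod 631)
440^2 ≡ 440^2 = 193600 ≡ 514 (mod 631)
440^4 ≡ 514^2 = 264196 ≡ 438 (mod 631)
440^8 ≡ 438^2 = 191844 ≡ 20 (mod 631)
440^16 ≡ 20^2 = 400 (mod 631)
440^20 = 440^16 · 440^4 ≡ 400 · 438 (mod 631).
400 · 438 = 175200 ≡ 413 (mod 631).

413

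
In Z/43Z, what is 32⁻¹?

39

43 = 1·32 + 11
32 = 2·11 + 10
11 = 1·10 + 1
10 = 10·1 + 0
gcd(32, 43) = 1, so the inverse exists.
Back-substitute for 1:
1 = 1·11 − 1·10
  = −1·32 + 3·11
  = 3·43 − 4·32
So 32⁻¹ ≡ −4 ≡ 39 (mod 43).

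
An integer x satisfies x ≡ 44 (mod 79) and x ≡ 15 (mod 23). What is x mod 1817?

360

79⁻¹ mod 23: 79×7 ≡ 1 (mod 23), so 79⁻¹ ≡ 7.
x = 44 + 79×((15 − 44)×7 mod 23) = 44 + 79×4 = 360.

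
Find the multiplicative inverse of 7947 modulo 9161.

Run the extended Euclidean algorithm:
9161 = 1×7947 + 1214
7947 = 6×1214 + 663
1214 = 1×663 + 551
663 = 1×551 + 112
551 = 4×112 + 103
112 = 1×103 + 9
103 = 11×9 + 4
9 = 2×4 + 1
4 = 4×1 + 0
gcd(7947, 9161) = 1, so the inverse exists.
Back-substitute for 1:
1 = 1×9 − 2×4
  = −2×103 + 23×9
  = 23×112 − 25×103
  = −25×551 + 123×112
  = 123×663 − 148×551
  = −148×1214 + 271×663
  = 271×7947 − 1774×1214
  = −1774×9161 + 2045×7947
So 7947⁻¹ ≡ 2045 (mod 9161).

2045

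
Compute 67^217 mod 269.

166

Using repeated squaring:
217 in binary is 11011001, i.e. 217 = 128 + 64 + 16 + 8 + 1.
67^1 ≡ 67 (mod 269)
67^2 ≡ 67^2 = 4489 ≡ 185 (mod 269)
67^4 ≡ 185^2 = 34225 ≡ 62 (mod 269)
67^8 ≡ 62^2 = 3844 ≡ 78 (mod 269)
67^16 ≡ 78^2 = 6084 ≡ 166 (mod 269)
67^32 ≡ 166^2 = 27556 ≡ 118 (mod 269)
67^64 ≡ 118^2 = 13924 ≡ 205 (mod 269)
67^128 ≡ 205^2 = 42025 ≡ 61 (mod 269)
67^217 = 67^128 · 67^64 · 67^16 · 67^8 · 67^1 ≡ 61 · 205 · 166 · 78 · 67 (mod 269).
Accumulate the product:
61 · 205 = 12505 ≡ 131
131 · 166 = 21746 ≡ 226
226 · 78 = 17628 ≡ 143
143 · 67 = 9581 ≡ 166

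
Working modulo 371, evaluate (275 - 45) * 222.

233

275 - 45 = 230
230 * 222 = 51060 ≡ 233 (mod 371)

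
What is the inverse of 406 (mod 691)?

257

Run the extended Euclidean algorithm:
691 = 1·406 + 285
406 = 1·285 + 121
285 = 2·121 + 43
121 = 2·43 + 35
43 = 1·35 + 8
35 = 4·8 + 3
8 = 2·3 + 2
3 = 1·2 + 1
2 = 2·1 + 0
gcd(406, 691) = 1, so the inverse exists.
Bézout: 1 = −151·691 + 257·406.
So 406⁻¹ ≡ 257 (mod 691).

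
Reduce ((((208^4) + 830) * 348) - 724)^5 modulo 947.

(208)^4 ≡ 733 (mod 947)
733 + 830 = 1563 ≡ 616 (mod 947)
616 * 348 = 214368 ≡ 346 (mod 947)
346 - 724 = -378 ≡ 569 (mod 947)
(569)^5 ≡ 177 (mod 947)

177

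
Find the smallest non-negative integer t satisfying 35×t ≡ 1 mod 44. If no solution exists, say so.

39

gcd(35, 44) = 1, so a unique solution mod 44 exists.
35⁻¹ ≡ 39 (mod 44).
t ≡ 39×1 ≡ 39 (mod 44).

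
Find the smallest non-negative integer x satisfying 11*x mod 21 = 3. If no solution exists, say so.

gcd(11, 21) = 1, so a unique solution mod 21 exists.
11⁻¹ ≡ 2 (mod 21).
x ≡ 2*3 ≡ 6 (mod 21).

6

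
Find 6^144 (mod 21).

15

144 in binary is 10010000, i.e. 144 = 128 + 16.
6^1 ≡ 6 (mod 21)
6^2 ≡ 6^2 = 36 ≡ 15 (mod 21)
6^4 ≡ 15^2 = 225 ≡ 15 (mod 21)
6^8 ≡ 15^2 = 225 ≡ 15 (mod 21)
6^16 ≡ 15^2 = 225 ≡ 15 (mod 21)
6^32 ≡ 15^2 = 225 ≡ 15 (mod 21)
6^64 ≡ 15^2 = 225 ≡ 15 (mod 21)
6^128 ≡ 15^2 = 225 ≡ 15 (mod 21)
6^144 = 6^128 · 6^16 ≡ 15 · 15 (mod 21).
15 · 15 = 225 ≡ 15 (mod 21).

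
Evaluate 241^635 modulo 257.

Compute successive squares:
241^1 ≡ 241 (mod 257)
241^2 ≡ 241^2 = 58081 ≡ 256 (mod 257)
241^4 ≡ 256^2 = 65536 ≡ 1 (mod 257)
241^8 ≡ 1^2 = 1 (mod 257)
241^16 ≡ 1^2 = 1 (mod 257)
241^32 ≡ 1^2 = 1 (mod 257)
241^64 ≡ 1^2 = 1 (mod 257)
241^128 ≡ 1^2 = 1 (mod 257)
241^256 ≡ 1^2 = 1 (mod 257)
241^512 ≡ 1^2 = 1 (mod 257)
241^635 = 241^512 · 241^64 · 241^32 · 241^16 · 241^8 · 241^2 · 241^1 ≡ 1 · 1 · 1 · 1 · 1 · 256 · 241 (mod 257).
Accumulate the product:
1 · 1 = 1
1 · 1 = 1
1 · 1 = 1
1 · 1 = 1
1 · 256 = 256
256 · 241 = 61696 ≡ 16

16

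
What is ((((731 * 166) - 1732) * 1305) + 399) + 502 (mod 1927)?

731 * 166 = 121346 ≡ 1872 (mod 1927)
1872 - 1732 = 140
140 * 1305 = 182700 ≡ 1562 (mod 1927)
1562 + 399 = 1961 ≡ 34 (mod 1927)
34 + 502 = 536

536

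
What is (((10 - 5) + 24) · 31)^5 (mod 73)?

10 - 5 = 5
5 + 24 = 29
29 · 31 = 899 ≡ 23 (mod 73)
(23)^5 ≡ 6 (mod 73)

6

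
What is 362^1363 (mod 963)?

785

362^1 ≡ 362 (mod 963)
362^2 ≡ 362^2 = 131044 ≡ 76 (mod 963)
362^4 ≡ 76^2 = 5776 ≡ 961 (mod 963)
362^8 ≡ 961^2 = 923521 ≡ 4 (mod 963)
362^16 ≡ 4^2 = 16 (mod 963)
362^32 ≡ 16^2 = 256 (mod 963)
362^64 ≡ 256^2 = 65536 ≡ 52 (mod 963)
362^128 ≡ 52^2 = 2704 ≡ 778 (mod 963)
362^256 ≡ 778^2 = 605284 ≡ 520 (mod 963)
362^512 ≡ 520^2 = 270400 ≡ 760 (mod 963)
362^1024 ≡ 760^2 = 577600 ≡ 763 (mod 963)
362^1363 = 362^1024 · 362^256 · 362^64 · 362^16 · 362^2 · 362^1 ≡ 763 · 520 · 52 · 16 · 76 · 362 (mod 963).
Accumulate the product:
763 · 520 = 396760 ≡ 4
4 · 52 = 208
208 · 16 = 3328 ≡ 439
439 · 76 = 33364 ≡ 622
622 · 362 = 225164 ≡ 785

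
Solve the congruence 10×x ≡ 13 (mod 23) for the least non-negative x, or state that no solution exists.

22

gcd(10, 23) = 1, so a unique solution mod 23 exists.
10⁻¹ ≡ 7 (mod 23).
x ≡ 7×13 ≡ 22 (mod 23).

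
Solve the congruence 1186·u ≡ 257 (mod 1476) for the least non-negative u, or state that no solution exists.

no solution

gcd(1186, 1476) = 2, and 2 does not divide 257.
So the congruence has no solution.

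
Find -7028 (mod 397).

-7028 = -18×397 + 118, so -7028 ≡ 118 (mod 397).

118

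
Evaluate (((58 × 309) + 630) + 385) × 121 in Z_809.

58 × 309 = 17922 ≡ 124 (mod 809)
124 + 630 = 754
754 + 385 = 1139 ≡ 330 (mod 809)
330 × 121 = 39930 ≡ 289 (mod 809)

289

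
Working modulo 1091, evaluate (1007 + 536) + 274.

1007 + 536 = 1543 ≡ 452 (mod 1091)
452 + 274 = 726

726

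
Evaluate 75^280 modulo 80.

65

Compute successive squares:
280 in binary is 100011000, i.e. 280 = 256 + 16 + 8.
75^1 ≡ 75 (mod 80)
75^2 ≡ 75^2 = 5625 ≡ 25 (mod 80)
75^4 ≡ 25^2 = 625 ≡ 65 (mod 80)
75^8 ≡ 65^2 = 4225 ≡ 65 (mod 80)
75^16 ≡ 65^2 = 4225 ≡ 65 (mod 80)
75^32 ≡ 65^2 = 4225 ≡ 65 (mod 80)
75^64 ≡ 65^2 = 4225 ≡ 65 (mod 80)
75^128 ≡ 65^2 = 4225 ≡ 65 (mod 80)
75^256 ≡ 65^2 = 4225 ≡ 65 (mod 80)
75^280 = 75^256 × 75^16 × 75^8 ≡ 65 × 65 × 65 (mod 80).
Accumulate the product:
65 × 65 = 4225 ≡ 65
65 × 65 = 4225 ≡ 65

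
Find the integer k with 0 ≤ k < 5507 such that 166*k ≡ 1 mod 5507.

Run the extended Euclidean algorithm:
5507 = 33×166 + 29
166 = 5×29 + 21
29 = 1×21 + 8
21 = 2×8 + 5
8 = 1×5 + 3
5 = 1×3 + 2
3 = 1×2 + 1
2 = 2×1 + 0
gcd(166, 5507) = 1, so the inverse exists.
Bézout: 1 = 63×5507 − 2090×166.
So 166⁻¹ ≡ −2090 ≡ 3417 (mod 5507).

3417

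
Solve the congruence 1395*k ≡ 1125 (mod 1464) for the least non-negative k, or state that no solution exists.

111

gcd(1395, 1464) = 3, and 3 | 1125, so solutions exist.
Divide through by 3: 465*k mod 488 = 375.
465⁻¹ ≡ 297 (mod 488).
k ≡ 297*375 ≡ 111 (mod 488).
The smallest non-negative solution is k = 111.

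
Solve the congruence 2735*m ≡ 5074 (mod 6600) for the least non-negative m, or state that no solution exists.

gcd(2735, 6600) = 5, and 5 does not divide 5074.
So the congruence has no solution.

no solution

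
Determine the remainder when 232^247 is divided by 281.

247 in binary is 11110111, i.e. 247 = 128 + 64 + 32 + 16 + 4 + 2 + 1.
232^1 ≡ 232 (mod 281)
232^2 ≡ 232^2 = 53824 ≡ 153 (mod 281)
232^4 ≡ 153^2 = 23409 ≡ 86 (mod 281)
232^8 ≡ 86^2 = 7396 ≡ 90 (mod 281)
232^16 ≡ 90^2 = 8100 ≡ 232 (mod 281)
232^32 ≡ 232^2 = 53824 ≡ 153 (mod 281)
232^64 ≡ 153^2 = 23409 ≡ 86 (mod 281)
232^128 ≡ 86^2 = 7396 ≡ 90 (mod 281)
232^247 = 232^128 · 232^64 · 232^32 · 232^16 · 232^4 · 232^2 · 232^1 ≡ 90 · 86 · 153 · 232 · 86 · 153 · 232 (mod 281).
Accumulate the product:
90 · 86 = 7740 ≡ 153
153 · 153 = 23409 ≡ 86
86 · 232 = 19952 ≡ 1
1 · 86 = 86
86 · 153 = 13158 ≡ 232
232 · 232 = 53824 ≡ 153

153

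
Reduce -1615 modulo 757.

-1615 = -3*757 + 656, so -1615 ≡ 656 (mod 757).

656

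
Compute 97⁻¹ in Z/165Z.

148

Apply the Euclidean algorithm and back-substitute:
165 = 1*97 + 68
97 = 1*68 + 29
68 = 2*29 + 10
29 = 2*10 + 9
10 = 1*9 + 1
9 = 9*1 + 0
gcd(97, 165) = 1, so the inverse exists.
Back-substitute for 1:
1 = 1*10 − 1*9
  = −1*29 + 3*10
  = 3*68 − 7*29
  = −7*97 + 10*68
  = 10*165 − 17*97
So 97⁻¹ ≡ −17 ≡ 148 (mod 165).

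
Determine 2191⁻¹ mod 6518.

6518 = 2×2191 + 2136
2191 = 1×2136 + 55
2136 = 38×55 + 46
55 = 1×46 + 9
46 = 5×9 + 1
9 = 9×1 + 0
gcd(2191, 6518) = 1, so the inverse exists.
Bézout: 1 = 239×6518 − 711×2191.
So 2191⁻¹ ≡ −711 ≡ 5807 (mod 6518).

5807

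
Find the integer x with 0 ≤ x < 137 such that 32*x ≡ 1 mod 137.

Apply the Euclidean algorithm and back-substitute:
137 = 4×32 + 9
32 = 3×9 + 5
9 = 1×5 + 4
5 = 1×4 + 1
4 = 4×1 + 0
gcd(32, 137) = 1, so the inverse exists.
Bézout: 1 = −7×137 + 30×32.
So 32⁻¹ ≡ 30 (mod 137).

30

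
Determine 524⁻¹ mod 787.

787 = 1×524 + 263
524 = 1×263 + 261
263 = 1×261 + 2
261 = 130×2 + 1
2 = 2×1 + 0
gcd(524, 787) = 1, so the inverse exists.
Bézout: 1 = −261×787 + 392×524.
So 524⁻¹ ≡ 392 (mod 787).

392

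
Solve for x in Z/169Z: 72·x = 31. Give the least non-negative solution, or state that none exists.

gcd(72, 169) = 1, so a unique solution mod 169 exists.
72⁻¹ ≡ 54 (mod 169).
x ≡ 54·31 ≡ 153 (mod 169).

153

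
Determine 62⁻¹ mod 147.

83

Apply the Euclidean algorithm and back-substitute:
147 = 2·62 + 23
62 = 2·23 + 16
23 = 1·16 + 7
16 = 2·7 + 2
7 = 3·2 + 1
2 = 2·1 + 0
gcd(62, 147) = 1, so the inverse exists.
Bézout: 1 = 27·147 − 64·62.
So 62⁻¹ ≡ −64 ≡ 83 (mod 147).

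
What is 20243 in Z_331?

20243 = 61*331 + 52, so 20243 ≡ 52 (mod 331).

52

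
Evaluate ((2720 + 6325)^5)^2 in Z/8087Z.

2720 + 6325 = 9045 ≡ 958 (mod 8087)
(958)^5 ≡ 7661 (mod 8087)
(7661)^2 ≡ 3562 (mod 8087)

3562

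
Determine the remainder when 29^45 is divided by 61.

11

45 in binary is 101101, i.e. 45 = 32 + 8 + 4 + 1.
29^1 ≡ 29 (mod 61)
29^2 ≡ 29^2 = 841 ≡ 48 (mod 61)
29^4 ≡ 48^2 = 2304 ≡ 47 (mod 61)
29^8 ≡ 47^2 = 2209 ≡ 13 (mod 61)
29^16 ≡ 13^2 = 169 ≡ 47 (mod 61)
29^32 ≡ 47^2 = 2209 ≡ 13 (mod 61)
29^45 = 29^32 · 29^8 · 29^4 · 29^1 ≡ 13 · 13 · 47 · 29 (mod 61).
Accumulate the product:
13 · 13 = 169 ≡ 47
47 · 47 = 2209 ≡ 13
13 · 29 = 377 ≡ 11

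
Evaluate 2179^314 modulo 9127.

8189

314 in binary is 100111010, i.e. 314 = 256 + 32 + 16 + 8 + 2.
2179^1 ≡ 2179 (mod 9127)
2179^2 ≡ 2179^2 = 4748041 ≡ 2001 (mod 9127)
2179^4 ≡ 2001^2 = 4004001 ≡ 6375 (mod 9127)
2179^8 ≡ 6375^2 = 40640625 ≡ 7221 (mod 9127)
2179^16 ≡ 7221^2 = 52142841 ≡ 290 (mod 9127)
2179^32 ≡ 290^2 = 84100 ≡ 1957 (mod 9127)
2179^64 ≡ 1957^2 = 3829849 ≡ 5636 (mod 9127)
2179^128 ≡ 5636^2 = 31764496 ≡ 2536 (mod 9127)
2179^256 ≡ 2536^2 = 6431296 ≡ 5888 (mod 9127)
2179^314 = 2179^256 * 2179^32 * 2179^16 * 2179^8 * 2179^2 ≡ 5888 * 1957 * 290 * 7221 * 2001 (mod 9127).
Accumulate the product:
5888 * 1957 = 11522816 ≡ 4542
4542 * 290 = 1317180 ≡ 2892
2892 * 7221 = 20883132 ≡ 556
556 * 2001 = 1112556 ≡ 8189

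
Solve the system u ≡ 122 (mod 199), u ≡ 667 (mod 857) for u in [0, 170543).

34947

199⁻¹ mod 857: 199×590 ≡ 1 (mod 857), so 199⁻¹ ≡ 590.
u = 122 + 199×((667 − 122)×590 mod 857) = 122 + 199×175 = 34947.
Check: 34947 mod 199 = 122, 34947 mod 857 = 667. ✓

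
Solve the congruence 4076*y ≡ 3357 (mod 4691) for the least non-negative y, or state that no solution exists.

gcd(4076, 4691) = 1, so a unique solution mod 4691 exists.
4076⁻¹ ≡ 3974 (mod 4691).
y ≡ 3974*3357 ≡ 4205 (mod 4691).

4205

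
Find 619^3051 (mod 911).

3051 in binary is 101111101011, i.e. 3051 = 2048 + 512 + 256 + 128 + 64 + 32 + 8 + 2 + 1.
619^1 ≡ 619 (mod 911)
619^2 ≡ 619^2 = 383161 ≡ 541 (mod 911)
619^4 ≡ 541^2 = 292681 ≡ 250 (mod 911)
619^8 ≡ 250^2 = 62500 ≡ 552 (mod 911)
619^16 ≡ 552^2 = 304704 ≡ 430 (mod 911)
619^32 ≡ 430^2 = 184900 ≡ 878 (mod 911)
619^64 ≡ 878^2 = 770884 ≡ 178 (mod 911)
619^128 ≡ 178^2 = 31684 ≡ 710 (mod 911)
619^256 ≡ 710^2 = 504100 ≡ 317 (mod 911)
619^512 ≡ 317^2 = 100489 ≡ 279 (mod 911)
619^1024 ≡ 279^2 = 77841 ≡ 406 (mod 911)
619^2048 ≡ 406^2 = 164836 ≡ 856 (mod 911)
619^3051 = 619^2048 * 619^512 * 619^256 * 619^128 * 619^64 * 619^32 * 619^8 * 619^2 * 619^1 ≡ 856 * 279 * 317 * 710 * 178 * 878 * 552 * 541 * 619 (mod 911).
Accumulate the product:
856 * 279 = 238824 ≡ 142
142 * 317 = 45014 ≡ 375
375 * 710 = 266250 ≡ 238
238 * 178 = 42364 ≡ 458
458 * 878 = 402124 ≡ 373
373 * 552 = 205896 ≡ 10
10 * 541 = 5410 ≡ 855
855 * 619 = 529245 ≡ 865

865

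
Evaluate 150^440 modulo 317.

67

Compute successive squares:
440 in binary is 110111000, i.e. 440 = 256 + 128 + 32 + 16 + 8.
150^1 ≡ 150 (mod 317)
150^2 ≡ 150^2 = 22500 ≡ 310 (mod 317)
150^4 ≡ 310^2 = 96100 ≡ 49 (mod 317)
150^8 ≡ 49^2 = 2401 ≡ 182 (mod 317)
150^16 ≡ 182^2 = 33124 ≡ 156 (mod 317)
150^32 ≡ 156^2 = 24336 ≡ 244 (mod 317)
150^64 ≡ 244^2 = 59536 ≡ 257 (mod 317)
150^128 ≡ 257^2 = 66049 ≡ 113 (mod 317)
150^256 ≡ 113^2 = 12769 ≡ 89 (mod 317)
150^440 = 150^256 * 150^128 * 150^32 * 150^16 * 150^8 ≡ 89 * 113 * 244 * 156 * 182 (mod 317).
Accumulate the product:
89 * 113 = 10057 ≡ 230
230 * 244 = 56120 ≡ 11
11 * 156 = 1716 ≡ 131
131 * 182 = 23842 ≡ 67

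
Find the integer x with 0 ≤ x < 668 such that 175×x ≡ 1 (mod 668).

355

668 = 3×175 + 143
175 = 1×143 + 32
143 = 4×32 + 15
32 = 2×15 + 2
15 = 7×2 + 1
2 = 2×1 + 0
gcd(175, 668) = 1, so the inverse exists.
Bézout: 1 = 82×668 − 313×175.
So 175⁻¹ ≡ −313 ≡ 355 (mod 668).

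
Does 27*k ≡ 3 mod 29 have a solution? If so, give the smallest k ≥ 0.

13

gcd(27, 29) = 1, so a unique solution mod 29 exists.
27⁻¹ ≡ 14 (mod 29).
k ≡ 14*3 ≡ 13 (mod 29).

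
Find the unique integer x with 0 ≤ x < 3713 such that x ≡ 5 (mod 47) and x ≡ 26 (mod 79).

47⁻¹ mod 79: 47×37 ≡ 1 (mod 79), so 47⁻¹ ≡ 37.
x = 5 + 47×((26 − 5)×37 mod 79) = 5 + 47×66 = 3107.

3107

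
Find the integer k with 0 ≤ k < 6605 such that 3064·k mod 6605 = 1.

Run the extended Euclidean algorithm:
6605 = 2*3064 + 477
3064 = 6*477 + 202
477 = 2*202 + 73
202 = 2*73 + 56
73 = 1*56 + 17
56 = 3*17 + 5
17 = 3*5 + 2
5 = 2*2 + 1
2 = 2*1 + 0
gcd(3064, 6605) = 1, so the inverse exists.
Back-substitute for 1:
1 = 1*5 − 2*2
  = −2*17 + 7*5
  = 7*56 − 23*17
  = −23*73 + 30*56
  = 30*202 − 83*73
  = −83*477 + 196*202
  = 196*3064 − 1259*477
  = −1259*6605 + 2714*3064
So 3064⁻¹ ≡ 2714 (mod 6605).

2714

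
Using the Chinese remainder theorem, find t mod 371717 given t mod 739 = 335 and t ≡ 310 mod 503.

181390

739⁻¹ mod 503: 739*292 ≡ 1 (mod 503), so 739⁻¹ ≡ 292.
t = 335 + 739*((310 − 335)*292 mod 503) = 335 + 739*245 = 181390.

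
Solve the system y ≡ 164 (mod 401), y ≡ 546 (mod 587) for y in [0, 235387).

401⁻¹ mod 587: 401×243 ≡ 1 (mod 587), so 401⁻¹ ≡ 243.
y = 164 + 401×((546 − 164)×243 mod 587) = 164 + 401×80 = 32244.

32244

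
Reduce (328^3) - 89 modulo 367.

46

(328)^3 ≡ 135 (mod 367)
135 - 89 = 46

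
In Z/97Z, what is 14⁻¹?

Apply the Euclidean algorithm and back-substitute:
97 = 6·14 + 13
14 = 1·13 + 1
13 = 13·1 + 0
gcd(14, 97) = 1, so the inverse exists.
Back-substitute for 1:
1 = 1·14 − 1·13
  = −1·97 + 7·14
So 14⁻¹ ≡ 7 (mod 97).

7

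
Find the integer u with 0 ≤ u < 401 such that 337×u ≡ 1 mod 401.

Apply the Euclidean algorithm and back-substitute:
401 = 1×337 + 64
337 = 5×64 + 17
64 = 3×17 + 13
17 = 1×13 + 4
13 = 3×4 + 1
4 = 4×1 + 0
gcd(337, 401) = 1, so the inverse exists.
Back-substitute for 1:
1 = 1×13 − 3×4
  = −3×17 + 4×13
  = 4×64 − 15×17
  = −15×337 + 79×64
  = 79×401 − 94×337
So 337⁻¹ ≡ −94 ≡ 307 (mod 401).

307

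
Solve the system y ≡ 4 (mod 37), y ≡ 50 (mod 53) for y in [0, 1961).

633

37⁻¹ mod 53: 37·43 ≡ 1 (mod 53), so 37⁻¹ ≡ 43.
y = 4 + 37·((50 − 4)·43 mod 53) = 4 + 37·17 = 633.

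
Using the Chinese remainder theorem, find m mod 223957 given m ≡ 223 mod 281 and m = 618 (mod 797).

70754

281⁻¹ mod 797: 281·156 ≡ 1 (mod 797), so 281⁻¹ ≡ 156.
m = 223 + 281·((618 − 223)·156 mod 797) = 223 + 281·251 = 70754.
Check: 70754 mod 281 = 223, 70754 mod 797 = 618. ✓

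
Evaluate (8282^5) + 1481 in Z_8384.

(8282)^5 ≡ 6112 (mod 8384)
6112 + 1481 = 7593

7593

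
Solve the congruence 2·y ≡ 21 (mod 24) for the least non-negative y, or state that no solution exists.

no solution

gcd(2, 24) = 2, and 2 does not divide 21.
So the congruence has no solution.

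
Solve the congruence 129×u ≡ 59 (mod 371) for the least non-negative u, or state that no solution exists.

127

gcd(129, 371) = 1, so a unique solution mod 371 exists.
129⁻¹ ≡ 348 (mod 371).
u ≡ 348×59 ≡ 127 (mod 371).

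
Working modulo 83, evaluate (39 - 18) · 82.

62

39 - 18 = 21
21 · 82 = 1722 ≡ 62 (mod 83)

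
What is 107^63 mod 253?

226

Using repeated squaring:
63 in binary is 111111, i.e. 63 = 32 + 16 + 8 + 4 + 2 + 1.
107^1 ≡ 107 (mod 253)
107^2 ≡ 107^2 = 11449 ≡ 64 (mod 253)
107^4 ≡ 64^2 = 4096 ≡ 48 (mod 253)
107^8 ≡ 48^2 = 2304 ≡ 27 (mod 253)
107^16 ≡ 27^2 = 729 ≡ 223 (mod 253)
107^32 ≡ 223^2 = 49729 ≡ 141 (mod 253)
107^63 = 107^32 * 107^16 * 107^8 * 107^4 * 107^2 * 107^1 ≡ 141 * 223 * 27 * 48 * 64 * 107 (mod 253).
Accumulate the product:
141 * 223 = 31443 ≡ 71
71 * 27 = 1917 ≡ 146
146 * 48 = 7008 ≡ 177
177 * 64 = 11328 ≡ 196
196 * 107 = 20972 ≡ 226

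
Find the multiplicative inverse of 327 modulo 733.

Apply the Euclidean algorithm and back-substitute:
733 = 2*327 + 79
327 = 4*79 + 11
79 = 7*11 + 2
11 = 5*2 + 1
2 = 2*1 + 0
gcd(327, 733) = 1, so the inverse exists.
Bézout: 1 = −149*733 + 334*327.
So 327⁻¹ ≡ 334 (mod 733).

334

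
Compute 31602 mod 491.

178

31602 = 64×491 + 178, so 31602 ≡ 178 (mod 491).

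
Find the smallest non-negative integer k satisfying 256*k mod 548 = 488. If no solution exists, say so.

gcd(256, 548) = 4, and 4 | 488, so solutions exist.
Divide through by 4: 64*k ≡ 122 (mod 137).
64⁻¹ ≡ 15 (mod 137).
k ≡ 15*122 ≡ 49 (mod 137).
The smallest non-negative solution is k = 49.

49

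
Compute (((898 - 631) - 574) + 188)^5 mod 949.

898 - 631 = 267
267 - 574 = -307 ≡ 642 (mod 949)
642 + 188 = 830
(830)^5 ≡ 319 (mod 949)

319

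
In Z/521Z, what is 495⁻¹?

20

By the extended Euclidean algorithm:
521 = 1·495 + 26
495 = 19·26 + 1
26 = 26·1 + 0
gcd(495, 521) = 1, so the inverse exists.
Back-substitute for 1:
1 = 1·495 − 19·26
  = −19·521 + 20·495
So 495⁻¹ ≡ 20 (mod 521).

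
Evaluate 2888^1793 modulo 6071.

136

2888^1 ≡ 2888 (mod 6071)
2888^2 ≡ 2888^2 = 8340544 ≡ 5061 (mod 6071)
2888^4 ≡ 5061^2 = 25613721 ≡ 172 (mod 6071)
2888^8 ≡ 172^2 = 29584 ≡ 5300 (mod 6071)
2888^16 ≡ 5300^2 = 28090000 ≡ 5554 (mod 6071)
2888^32 ≡ 5554^2 = 30846916 ≡ 165 (mod 6071)
2888^64 ≡ 165^2 = 27225 ≡ 2941 (mod 6071)
2888^128 ≡ 2941^2 = 8649481 ≡ 4377 (mod 6071)
2888^256 ≡ 4377^2 = 19158129 ≡ 4124 (mod 6071)
2888^512 ≡ 4124^2 = 17007376 ≡ 2505 (mod 6071)
2888^1024 ≡ 2505^2 = 6275025 ≡ 3682 (mod 6071)
2888^1793 = 2888^1024 * 2888^512 * 2888^256 * 2888^1 ≡ 3682 * 2505 * 4124 * 2888 (mod 6071).
Accumulate the product:
3682 * 2505 = 9223410 ≡ 1561
1561 * 4124 = 6437564 ≡ 2304
2304 * 2888 = 6653952 ≡ 136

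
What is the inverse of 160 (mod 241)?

Apply the Euclidean algorithm and back-substitute:
241 = 1*160 + 81
160 = 1*81 + 79
81 = 1*79 + 2
79 = 39*2 + 1
2 = 2*1 + 0
gcd(160, 241) = 1, so the inverse exists.
Bézout: 1 = −79*241 + 119*160.
So 160⁻¹ ≡ 119 (mod 241).

119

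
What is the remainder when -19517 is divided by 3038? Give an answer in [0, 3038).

1749

-19517 = -7×3038 + 1749, so -19517 ≡ 1749 (mod 3038).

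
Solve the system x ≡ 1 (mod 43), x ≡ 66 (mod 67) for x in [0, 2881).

1205

43⁻¹ mod 67: 43·53 ≡ 1 (mod 67), so 43⁻¹ ≡ 53.
x = 1 + 43·((66 − 1)·53 mod 67) = 1 + 43·28 = 1205.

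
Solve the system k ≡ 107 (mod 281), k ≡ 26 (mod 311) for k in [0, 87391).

281⁻¹ mod 311: 281*114 ≡ 1 (mod 311), so 281⁻¹ ≡ 114.
k = 107 + 281*((26 − 107)*114 mod 311) = 107 + 281*96 = 27083.

27083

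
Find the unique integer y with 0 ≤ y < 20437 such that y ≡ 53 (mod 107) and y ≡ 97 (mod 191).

15568

107⁻¹ mod 191: 107·25 ≡ 1 (mod 191), so 107⁻¹ ≡ 25.
y = 53 + 107·((97 − 53)·25 mod 191) = 53 + 107·145 = 15568.
Check: 15568 mod 107 = 53, 15568 mod 191 = 97. ✓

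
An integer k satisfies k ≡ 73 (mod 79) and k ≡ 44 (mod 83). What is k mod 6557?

79⁻¹ mod 83: 79*62 ≡ 1 (mod 83), so 79⁻¹ ≡ 62.
k = 73 + 79*((44 − 73)*62 mod 83) = 73 + 79*28 = 2285.
Check: 2285 mod 79 = 73, 2285 mod 83 = 44. ✓

2285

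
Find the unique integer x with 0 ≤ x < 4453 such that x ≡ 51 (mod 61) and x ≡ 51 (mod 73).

51

61⁻¹ mod 73: 61·6 ≡ 1 (mod 73), so 61⁻¹ ≡ 6.
x = 51 + 61·((51 − 51)·6 mod 73) = 51 + 61·0 = 51.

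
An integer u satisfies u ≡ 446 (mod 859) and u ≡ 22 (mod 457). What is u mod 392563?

313981

859⁻¹ mod 457: 859*108 ≡ 1 (mod 457), so 859⁻¹ ≡ 108.
u = 446 + 859*((22 − 446)*108 mod 457) = 446 + 859*365 = 313981.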